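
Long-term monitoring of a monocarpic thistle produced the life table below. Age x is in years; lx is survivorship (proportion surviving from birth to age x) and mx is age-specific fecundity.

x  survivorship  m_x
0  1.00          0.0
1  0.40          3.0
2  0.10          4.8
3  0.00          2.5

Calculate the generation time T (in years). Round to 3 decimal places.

1.286

lx·mx: 0, 1.2, 0.48, 0 → R0 = 1.68
x·lx·mx: 0, 1.2, 0.96, 0 → Σ = 2.16
T = 2.16 / 1.68 = 1.285714… → 1.286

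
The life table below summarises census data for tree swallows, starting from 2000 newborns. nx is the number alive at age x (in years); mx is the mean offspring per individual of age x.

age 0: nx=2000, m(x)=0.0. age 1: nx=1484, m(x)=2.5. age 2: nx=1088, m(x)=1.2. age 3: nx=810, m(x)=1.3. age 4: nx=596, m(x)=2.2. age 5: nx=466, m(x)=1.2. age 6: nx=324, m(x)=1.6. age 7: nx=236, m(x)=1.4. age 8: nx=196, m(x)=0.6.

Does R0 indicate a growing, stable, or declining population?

growing

lx = nx/n0 = nx/2000: 1, 0.742, 0.544, 0.405, 0.298, 0.233, 0.162, 0.118, 0.098
R0 = Σ lx·mx = 0 + 1.855 + 0.6528 + 0.5265 + 0.6556 + 0.2796 + 0.2592 + 0.1652 + 0.0588 = 4.4527
R0 > 1, so the population is growing.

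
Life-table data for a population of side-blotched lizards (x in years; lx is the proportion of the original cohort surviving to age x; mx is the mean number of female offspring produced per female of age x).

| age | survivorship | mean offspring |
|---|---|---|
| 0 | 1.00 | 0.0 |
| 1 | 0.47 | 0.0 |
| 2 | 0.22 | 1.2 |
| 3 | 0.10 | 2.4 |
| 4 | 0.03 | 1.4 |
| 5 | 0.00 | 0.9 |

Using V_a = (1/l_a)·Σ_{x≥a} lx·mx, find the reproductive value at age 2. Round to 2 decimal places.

lx·mx for x ≥ 2: 0.264, 0.24, 0.042, 0 → sum = 0.546
V_2 = 0.546 / l_2 = 0.546 / 0.22 = 2.481818… → 2.48

2.48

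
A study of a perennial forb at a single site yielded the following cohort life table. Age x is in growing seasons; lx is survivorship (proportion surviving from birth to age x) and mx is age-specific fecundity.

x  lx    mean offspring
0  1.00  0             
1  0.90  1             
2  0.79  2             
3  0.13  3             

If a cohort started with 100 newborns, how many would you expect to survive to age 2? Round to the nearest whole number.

Expected survivors = N0 · l_2 = 100 × 0.79 = 79 → 79

79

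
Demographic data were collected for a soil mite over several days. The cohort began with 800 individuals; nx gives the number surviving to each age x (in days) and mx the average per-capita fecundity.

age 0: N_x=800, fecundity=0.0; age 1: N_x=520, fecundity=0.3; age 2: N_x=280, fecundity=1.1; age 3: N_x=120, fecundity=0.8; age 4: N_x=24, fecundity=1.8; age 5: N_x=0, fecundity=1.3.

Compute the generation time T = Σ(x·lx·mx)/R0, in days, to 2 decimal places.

lx = nx/n0 = nx/800: 1, 0.65, 0.35, 0.15, 0.03, 0
lx·mx: 0, 0.195, 0.385, 0.12, 0.054, 0 → R0 = 0.754
x·lx·mx: 0, 0.195, 0.77, 0.36, 0.216, 0 → Σ = 1.541
T = 1.541 / 0.754 = 2.043767… → 2.04

2.04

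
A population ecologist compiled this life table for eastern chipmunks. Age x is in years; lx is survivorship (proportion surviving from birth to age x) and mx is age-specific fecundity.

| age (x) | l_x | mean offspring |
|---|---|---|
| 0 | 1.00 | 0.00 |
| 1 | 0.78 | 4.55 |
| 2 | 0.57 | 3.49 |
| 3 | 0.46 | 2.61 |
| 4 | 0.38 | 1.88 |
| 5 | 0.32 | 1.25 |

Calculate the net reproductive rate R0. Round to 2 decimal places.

lx·mx by age: 0, 3.549, 1.9893, 1.2006, 0.7144, 0.4
R0 = Σ lx·mx = 7.8533 → 7.85

7.85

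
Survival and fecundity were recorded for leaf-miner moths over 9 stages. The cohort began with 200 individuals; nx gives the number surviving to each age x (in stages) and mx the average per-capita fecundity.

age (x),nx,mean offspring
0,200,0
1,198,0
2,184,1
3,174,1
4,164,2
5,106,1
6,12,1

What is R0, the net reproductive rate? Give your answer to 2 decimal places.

lx = nx/n0 = nx/200: 1, 0.99, 0.92, 0.87, 0.82, 0.53, 0.06
lx·mx by age: 0, 0, 0.92, 0.87, 1.64, 0.53, 0.06
R0 = Σ lx·mx = 4.02 → 4.02

4.02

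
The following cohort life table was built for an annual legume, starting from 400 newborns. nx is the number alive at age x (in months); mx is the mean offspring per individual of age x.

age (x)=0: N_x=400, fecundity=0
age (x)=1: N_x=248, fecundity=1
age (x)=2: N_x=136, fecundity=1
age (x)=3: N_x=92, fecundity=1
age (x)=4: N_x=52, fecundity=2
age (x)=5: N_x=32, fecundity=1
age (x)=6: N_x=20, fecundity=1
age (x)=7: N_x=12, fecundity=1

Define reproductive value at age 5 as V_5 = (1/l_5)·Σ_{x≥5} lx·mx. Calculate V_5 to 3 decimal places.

2.000

lx = nx/n0 = nx/400: 1, 0.62, 0.34, 0.23, 0.13, 0.08, 0.05, 0.03
lx·mx for x ≥ 5: 0.08, 0.05, 0.03 → sum = 0.16
V_5 = 0.16 / l_5 = 0.16 / 0.08 = 2 → 2.000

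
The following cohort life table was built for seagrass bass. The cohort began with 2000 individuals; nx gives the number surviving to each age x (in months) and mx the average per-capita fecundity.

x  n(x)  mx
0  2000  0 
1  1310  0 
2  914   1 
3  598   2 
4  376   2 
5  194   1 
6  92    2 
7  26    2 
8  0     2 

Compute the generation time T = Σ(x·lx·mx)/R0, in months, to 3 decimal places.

3.300

lx = nx/n0 = nx/2000: 1, 0.655, 0.457, 0.299, 0.188, 0.097, 0.046, 0.013, 0
lx·mx: 0, 0, 0.457, 0.598, 0.376, 0.097, 0.092, 0.026, 0 → R0 = 1.646
x·lx·mx: 0, 0, 0.914, 1.794, 1.504, 0.485, 0.552, 0.182, 0 → Σ = 5.431
T = 5.431 / 1.646 = 3.299514… → 3.300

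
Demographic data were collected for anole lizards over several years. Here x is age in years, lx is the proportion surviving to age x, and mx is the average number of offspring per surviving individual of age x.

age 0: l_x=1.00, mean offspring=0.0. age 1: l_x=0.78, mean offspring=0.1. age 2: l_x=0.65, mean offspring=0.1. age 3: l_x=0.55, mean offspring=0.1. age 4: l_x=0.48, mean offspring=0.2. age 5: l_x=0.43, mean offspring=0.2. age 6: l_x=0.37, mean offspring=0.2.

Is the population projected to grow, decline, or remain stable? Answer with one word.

declining

R0 = Σ lx·mx = 0 + 0.078 + 0.065 + 0.055 + 0.096 + 0.086 + 0.074 = 0.454
R0 < 1, so the population is declining.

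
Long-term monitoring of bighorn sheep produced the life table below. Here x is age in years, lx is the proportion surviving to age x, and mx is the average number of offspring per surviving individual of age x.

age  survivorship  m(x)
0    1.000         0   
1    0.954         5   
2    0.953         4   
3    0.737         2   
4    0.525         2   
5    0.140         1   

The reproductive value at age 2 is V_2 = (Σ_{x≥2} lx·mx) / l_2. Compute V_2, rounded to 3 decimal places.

lx·mx for x ≥ 2: 3.812, 1.474, 1.05, 0.14 → sum = 6.476
V_2 = 6.476 / l_2 = 6.476 / 0.953 = 6.795383… → 6.795

6.795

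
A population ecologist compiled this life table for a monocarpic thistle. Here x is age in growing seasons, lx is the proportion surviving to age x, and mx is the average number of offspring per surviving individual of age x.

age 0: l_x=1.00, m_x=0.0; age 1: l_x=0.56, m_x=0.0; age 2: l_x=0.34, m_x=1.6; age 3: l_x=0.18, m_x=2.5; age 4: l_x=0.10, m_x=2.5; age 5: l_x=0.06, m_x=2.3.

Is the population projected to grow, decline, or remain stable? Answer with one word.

R0 = Σ lx·mx = 0 + 0 + 0.544 + 0.45 + 0.25 + 0.138 = 1.382
R0 > 1, so the population is growing.

growing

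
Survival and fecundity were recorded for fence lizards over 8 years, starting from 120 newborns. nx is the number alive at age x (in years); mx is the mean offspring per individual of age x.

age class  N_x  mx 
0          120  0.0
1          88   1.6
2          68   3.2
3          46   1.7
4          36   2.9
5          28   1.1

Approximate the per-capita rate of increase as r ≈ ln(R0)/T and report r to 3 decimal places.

lx = nx/n0 = nx/120: 1, 0.73333…, 0.56667…, 0.38333…, 0.3, 0.23333…
R0 = Σ lx·mx = 0 + 1.17333… + 1.81333… + 0.65167… + 0.87 + 0.25667… = 4.765…
Σ x·lx·mx = 11.518333…; T = 11.518333…/4.765… = 2.41728…
r ≈ ln(R0)/T = ln(4.765…)/2.41728… = 0.64589… → 0.646

0.646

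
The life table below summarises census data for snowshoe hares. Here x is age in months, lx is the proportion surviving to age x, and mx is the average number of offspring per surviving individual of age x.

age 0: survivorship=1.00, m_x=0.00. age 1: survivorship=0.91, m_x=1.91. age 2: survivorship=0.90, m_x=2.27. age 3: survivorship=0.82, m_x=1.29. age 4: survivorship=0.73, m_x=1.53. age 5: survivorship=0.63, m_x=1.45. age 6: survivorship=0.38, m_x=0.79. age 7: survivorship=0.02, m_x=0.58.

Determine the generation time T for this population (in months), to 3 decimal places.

2.773

lx·mx: 0, 1.7381, 2.043, 1.0578, 1.1169, 0.9135, 0.3002, 0.0116 → R0 = 7.1811
x·lx·mx: 0, 1.7381, 4.086, 3.1734, 4.4676, 4.5675, 1.8012, 0.0812 → Σ = 19.915
T = 19.915 / 7.1811 = 2.773252… → 2.773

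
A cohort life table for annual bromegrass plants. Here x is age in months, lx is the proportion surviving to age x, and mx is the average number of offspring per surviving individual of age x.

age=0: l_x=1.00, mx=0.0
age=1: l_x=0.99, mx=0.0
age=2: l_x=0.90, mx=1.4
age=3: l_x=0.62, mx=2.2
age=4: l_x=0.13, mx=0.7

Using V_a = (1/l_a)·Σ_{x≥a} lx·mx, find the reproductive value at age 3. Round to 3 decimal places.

2.347

lx·mx for x ≥ 3: 1.364, 0.091 → sum = 1.455
V_3 = 1.455 / l_3 = 1.455 / 0.62 = 2.346774… → 2.347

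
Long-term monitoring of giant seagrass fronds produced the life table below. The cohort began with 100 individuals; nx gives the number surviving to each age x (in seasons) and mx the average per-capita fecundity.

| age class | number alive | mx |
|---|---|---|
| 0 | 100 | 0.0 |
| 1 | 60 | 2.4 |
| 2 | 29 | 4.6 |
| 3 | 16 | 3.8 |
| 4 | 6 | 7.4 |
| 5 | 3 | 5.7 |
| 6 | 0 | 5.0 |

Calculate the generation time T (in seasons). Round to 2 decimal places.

lx = nx/n0 = nx/100: 1, 0.6, 0.29, 0.16, 0.06, 0.03, 0
lx·mx: 0, 1.44, 1.334, 0.608, 0.444, 0.171, 0 → R0 = 3.997
x·lx·mx: 0, 1.44, 2.668, 1.824, 1.776, 0.855, 0 → Σ = 8.563
T = 8.563 / 3.997 = 2.142357… → 2.14

2.14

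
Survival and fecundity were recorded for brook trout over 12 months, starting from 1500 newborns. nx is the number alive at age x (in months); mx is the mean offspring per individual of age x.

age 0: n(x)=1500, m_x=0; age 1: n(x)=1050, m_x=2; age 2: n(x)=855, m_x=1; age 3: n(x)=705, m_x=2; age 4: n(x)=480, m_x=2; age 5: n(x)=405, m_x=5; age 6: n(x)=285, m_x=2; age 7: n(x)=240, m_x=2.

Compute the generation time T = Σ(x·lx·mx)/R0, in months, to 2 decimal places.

lx = nx/n0 = nx/1500: 1, 0.7, 0.57, 0.47, 0.32, 0.27, 0.19, 0.16
lx·mx: 0, 1.4, 0.57, 0.94, 0.64, 1.35, 0.38, 0.32 → R0 = 5.6
x·lx·mx: 0, 1.4, 1.14, 2.82, 2.56, 6.75, 2.28, 2.24 → Σ = 19.19
T = 19.19 / 5.6 = 3.426786… → 3.43

3.43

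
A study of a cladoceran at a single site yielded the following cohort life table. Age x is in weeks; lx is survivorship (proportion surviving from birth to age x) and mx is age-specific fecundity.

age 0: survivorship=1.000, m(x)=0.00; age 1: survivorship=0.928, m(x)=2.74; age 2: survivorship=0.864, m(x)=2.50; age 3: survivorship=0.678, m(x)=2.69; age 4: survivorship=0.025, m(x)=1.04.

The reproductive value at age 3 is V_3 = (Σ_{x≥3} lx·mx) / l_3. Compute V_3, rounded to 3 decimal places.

lx·mx for x ≥ 3: 1.82382, 0.026 → sum = 1.84982
V_3 = 1.84982 / l_3 = 1.84982 / 0.678 = 2.728348… → 2.728

2.728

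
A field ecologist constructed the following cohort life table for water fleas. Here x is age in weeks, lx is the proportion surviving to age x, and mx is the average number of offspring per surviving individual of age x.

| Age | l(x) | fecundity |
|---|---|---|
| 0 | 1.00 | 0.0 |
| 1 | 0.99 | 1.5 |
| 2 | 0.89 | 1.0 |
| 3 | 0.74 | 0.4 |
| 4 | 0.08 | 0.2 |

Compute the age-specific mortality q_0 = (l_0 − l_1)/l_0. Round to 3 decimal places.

q_0 = (l_0 − l_1) / l_0 = (1 − 0.99) / 1
     = 0.01 / 1 = 0.01 → 0.010

0.010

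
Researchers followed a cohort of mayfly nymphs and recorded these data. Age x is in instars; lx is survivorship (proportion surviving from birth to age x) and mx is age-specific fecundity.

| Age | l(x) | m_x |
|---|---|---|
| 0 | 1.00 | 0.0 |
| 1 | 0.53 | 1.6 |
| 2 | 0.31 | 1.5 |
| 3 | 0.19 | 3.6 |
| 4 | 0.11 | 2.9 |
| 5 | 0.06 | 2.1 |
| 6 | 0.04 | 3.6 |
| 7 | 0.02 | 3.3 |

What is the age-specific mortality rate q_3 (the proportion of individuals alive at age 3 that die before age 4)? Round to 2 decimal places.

0.42

q_3 = (l_3 − l_4) / l_3 = (0.19 − 0.11) / 0.19
     = 0.08 / 0.19 = 0.421053… → 0.42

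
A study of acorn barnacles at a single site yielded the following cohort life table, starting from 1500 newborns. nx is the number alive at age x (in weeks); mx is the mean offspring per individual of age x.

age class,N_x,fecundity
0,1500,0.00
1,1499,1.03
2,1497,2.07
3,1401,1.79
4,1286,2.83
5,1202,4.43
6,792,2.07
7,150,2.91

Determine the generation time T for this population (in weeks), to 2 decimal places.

3.81

lx = nx/n0 = nx/1500: 1, 0.99933…, 0.998, 0.934, 0.85733…, 0.80133…, 0.528, 0.1
lx·mx: 0, 1.029313…, 2.06586, 1.67186, 2.426253…, 3.549907…, 1.09296, 0.291 → R0 = 12.127153…
x·lx·mx: 0, 1.029313…, 4.13172, 5.01558, 9.705013…, 17.749533…, 6.55776, 2.037 → Σ = 46.22592…
T = 46.22592… / 12.127153… = 3.81177… → 3.81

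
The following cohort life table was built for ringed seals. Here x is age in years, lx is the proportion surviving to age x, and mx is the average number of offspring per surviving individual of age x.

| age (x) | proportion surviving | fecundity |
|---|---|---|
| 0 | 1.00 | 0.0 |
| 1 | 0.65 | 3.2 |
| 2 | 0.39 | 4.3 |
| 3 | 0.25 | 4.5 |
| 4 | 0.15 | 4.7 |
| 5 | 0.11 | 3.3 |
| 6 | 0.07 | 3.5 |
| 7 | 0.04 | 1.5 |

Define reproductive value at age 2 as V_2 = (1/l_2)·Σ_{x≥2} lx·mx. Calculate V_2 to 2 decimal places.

lx·mx for x ≥ 2: 1.677, 1.125, 0.705, 0.363, 0.245, 0.06 → sum = 4.175
V_2 = 4.175 / l_2 = 4.175 / 0.39 = 10.705128… → 10.71

10.71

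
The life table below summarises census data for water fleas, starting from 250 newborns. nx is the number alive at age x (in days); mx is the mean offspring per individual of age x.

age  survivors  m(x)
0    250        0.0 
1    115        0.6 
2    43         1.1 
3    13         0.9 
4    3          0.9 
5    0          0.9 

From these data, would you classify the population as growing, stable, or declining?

declining

lx = nx/n0 = nx/250: 1, 0.46, 0.172, 0.052, 0.012, 0
R0 = Σ lx·mx = 0 + 0.276 + 0.1892 + 0.0468 + 0.0108 + 0 = 0.5228
R0 < 1, so the population is declining.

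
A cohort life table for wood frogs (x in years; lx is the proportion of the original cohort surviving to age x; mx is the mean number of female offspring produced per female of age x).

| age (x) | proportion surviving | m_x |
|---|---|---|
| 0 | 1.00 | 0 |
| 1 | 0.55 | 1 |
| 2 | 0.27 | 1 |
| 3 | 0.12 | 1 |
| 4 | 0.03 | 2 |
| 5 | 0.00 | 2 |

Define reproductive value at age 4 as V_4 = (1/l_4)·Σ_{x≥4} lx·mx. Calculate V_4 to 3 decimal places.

lx·mx for x ≥ 4: 0.06, 0 → sum = 0.06
V_4 = 0.06 / l_4 = 0.06 / 0.03 = 2 → 2.000

2.000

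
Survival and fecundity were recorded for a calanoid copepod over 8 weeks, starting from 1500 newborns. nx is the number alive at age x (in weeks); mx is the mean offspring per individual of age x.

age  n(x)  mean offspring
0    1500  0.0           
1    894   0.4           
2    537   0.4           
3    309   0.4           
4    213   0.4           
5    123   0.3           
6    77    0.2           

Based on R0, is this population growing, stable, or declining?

declining

lx = nx/n0 = nx/1500: 1, 0.596, 0.358, 0.206, 0.142, 0.082, 0.05133…
R0 = Σ lx·mx = 0 + 0.2384 + 0.1432 + 0.0824 + 0.0568 + 0.0246 + 0.010267… = 0.555667…
R0 < 1, so the population is declining.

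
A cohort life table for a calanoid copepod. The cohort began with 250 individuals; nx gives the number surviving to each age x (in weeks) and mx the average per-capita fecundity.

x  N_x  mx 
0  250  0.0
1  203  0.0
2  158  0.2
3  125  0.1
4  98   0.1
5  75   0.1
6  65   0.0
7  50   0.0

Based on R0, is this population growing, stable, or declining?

declining

lx = nx/n0 = nx/250: 1, 0.812, 0.632, 0.5, 0.392, 0.3, 0.26, 0.2
R0 = Σ lx·mx = 0 + 0 + 0.1264 + 0.05 + 0.0392 + 0.03 + 0 + 0 = 0.2456
R0 < 1, so the population is declining.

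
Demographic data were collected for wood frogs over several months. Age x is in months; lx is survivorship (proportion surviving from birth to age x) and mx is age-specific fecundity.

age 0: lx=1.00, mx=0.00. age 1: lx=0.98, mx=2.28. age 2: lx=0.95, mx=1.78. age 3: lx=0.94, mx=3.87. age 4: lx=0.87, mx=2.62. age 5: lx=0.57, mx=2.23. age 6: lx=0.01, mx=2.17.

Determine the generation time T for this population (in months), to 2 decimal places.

lx·mx: 0, 2.2344, 1.691, 3.6378, 2.2794, 1.2711, 0.0217 → R0 = 11.1354
x·lx·mx: 0, 2.2344, 3.382, 10.9134, 9.1176, 6.3555, 0.1302 → Σ = 32.1331
T = 32.1331 / 11.1354 = 2.885671… → 2.89

2.89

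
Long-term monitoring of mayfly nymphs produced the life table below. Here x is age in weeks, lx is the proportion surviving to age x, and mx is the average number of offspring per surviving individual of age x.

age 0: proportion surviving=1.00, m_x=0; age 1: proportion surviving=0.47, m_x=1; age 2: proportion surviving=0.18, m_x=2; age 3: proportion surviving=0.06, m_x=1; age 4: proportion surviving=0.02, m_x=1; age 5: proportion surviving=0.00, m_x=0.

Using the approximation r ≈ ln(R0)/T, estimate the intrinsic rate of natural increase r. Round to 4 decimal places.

-0.0592

R0 = Σ lx·mx = 0 + 0.47 + 0.36 + 0.06 + 0.02 + 0 = 0.91
Σ x·lx·mx = 1.45; T = 1.45/0.91 = 1.59341…
r ≈ ln(R0)/T = ln(0.91)/1.59341… = -0.059188… → -0.0592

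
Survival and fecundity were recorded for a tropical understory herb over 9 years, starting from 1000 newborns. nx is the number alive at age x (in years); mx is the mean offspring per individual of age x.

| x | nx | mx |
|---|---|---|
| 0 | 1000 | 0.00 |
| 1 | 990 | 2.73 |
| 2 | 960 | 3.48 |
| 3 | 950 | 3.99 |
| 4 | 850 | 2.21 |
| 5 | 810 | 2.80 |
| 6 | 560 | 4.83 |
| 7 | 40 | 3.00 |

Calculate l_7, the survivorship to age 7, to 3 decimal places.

0.040

l_7 = n_7/n_0 = 40/1000 = 0.04 → 0.040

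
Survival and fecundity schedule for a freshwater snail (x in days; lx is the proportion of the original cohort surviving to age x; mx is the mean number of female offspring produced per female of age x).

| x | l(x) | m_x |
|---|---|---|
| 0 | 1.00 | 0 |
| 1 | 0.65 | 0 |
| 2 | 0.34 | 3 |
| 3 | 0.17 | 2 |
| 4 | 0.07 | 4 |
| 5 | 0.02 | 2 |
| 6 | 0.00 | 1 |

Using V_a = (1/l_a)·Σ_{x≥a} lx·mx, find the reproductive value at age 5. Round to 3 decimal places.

lx·mx for x ≥ 5: 0.04, 0 → sum = 0.04
V_5 = 0.04 / l_5 = 0.04 / 0.02 = 2 → 2.000

2.000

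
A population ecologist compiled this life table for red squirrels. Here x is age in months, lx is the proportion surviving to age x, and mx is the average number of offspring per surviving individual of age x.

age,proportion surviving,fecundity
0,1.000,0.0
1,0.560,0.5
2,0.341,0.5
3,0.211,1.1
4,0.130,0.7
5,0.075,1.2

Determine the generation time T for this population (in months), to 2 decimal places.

2.47

lx·mx: 0, 0.28, 0.1705, 0.2321, 0.091, 0.09 → R0 = 0.8636
x·lx·mx: 0, 0.28, 0.341, 0.6963, 0.364, 0.45 → Σ = 2.1313
T = 2.1313 / 0.8636 = 2.467925… → 2.47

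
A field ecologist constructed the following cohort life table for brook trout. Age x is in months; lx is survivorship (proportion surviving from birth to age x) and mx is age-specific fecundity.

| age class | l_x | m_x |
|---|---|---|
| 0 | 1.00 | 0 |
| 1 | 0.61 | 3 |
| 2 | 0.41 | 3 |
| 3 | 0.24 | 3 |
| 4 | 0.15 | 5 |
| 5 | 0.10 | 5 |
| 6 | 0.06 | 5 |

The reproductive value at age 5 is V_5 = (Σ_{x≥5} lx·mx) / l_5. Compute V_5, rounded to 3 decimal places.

lx·mx for x ≥ 5: 0.5, 0.3 → sum = 0.8
V_5 = 0.8 / l_5 = 0.8 / 0.1 = 8 → 8.000

8.000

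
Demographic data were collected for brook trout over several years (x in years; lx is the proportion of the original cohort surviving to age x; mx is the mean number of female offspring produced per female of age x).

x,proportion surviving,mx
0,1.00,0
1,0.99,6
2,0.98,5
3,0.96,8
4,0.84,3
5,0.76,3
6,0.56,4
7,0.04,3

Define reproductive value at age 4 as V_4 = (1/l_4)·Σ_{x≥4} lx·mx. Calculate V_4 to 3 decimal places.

lx·mx for x ≥ 4: 2.52, 2.28, 2.24, 0.12 → sum = 7.16
V_4 = 7.16 / l_4 = 7.16 / 0.84 = 8.52381… → 8.524

8.524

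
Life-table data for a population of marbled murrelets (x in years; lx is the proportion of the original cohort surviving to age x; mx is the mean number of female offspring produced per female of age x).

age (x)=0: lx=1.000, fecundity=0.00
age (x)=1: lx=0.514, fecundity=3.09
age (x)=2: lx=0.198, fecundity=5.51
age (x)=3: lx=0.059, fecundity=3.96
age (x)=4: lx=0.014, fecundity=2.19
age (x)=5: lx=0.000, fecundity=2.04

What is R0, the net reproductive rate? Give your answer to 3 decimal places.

lx·mx by age: 0, 1.58826, 1.09098, 0.23364, 0.03066, 0
R0 = Σ lx·mx = 2.94354 → 2.944

2.944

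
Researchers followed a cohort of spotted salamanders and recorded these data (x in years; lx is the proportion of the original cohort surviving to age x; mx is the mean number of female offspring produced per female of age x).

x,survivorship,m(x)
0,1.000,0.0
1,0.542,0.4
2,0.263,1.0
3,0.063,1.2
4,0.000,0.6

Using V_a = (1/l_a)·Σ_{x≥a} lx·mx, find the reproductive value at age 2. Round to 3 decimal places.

1.287

lx·mx for x ≥ 2: 0.263, 0.0756, 0 → sum = 0.3386
V_2 = 0.3386 / l_2 = 0.3386 / 0.263 = 1.287452… → 1.287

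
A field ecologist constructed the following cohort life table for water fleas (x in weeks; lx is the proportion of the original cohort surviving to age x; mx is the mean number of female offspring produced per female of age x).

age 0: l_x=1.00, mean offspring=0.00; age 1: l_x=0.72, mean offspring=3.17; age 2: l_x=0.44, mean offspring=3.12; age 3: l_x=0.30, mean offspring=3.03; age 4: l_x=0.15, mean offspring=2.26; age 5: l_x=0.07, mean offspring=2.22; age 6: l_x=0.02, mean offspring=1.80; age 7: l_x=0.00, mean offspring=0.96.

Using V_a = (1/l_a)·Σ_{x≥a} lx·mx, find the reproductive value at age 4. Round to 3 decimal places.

lx·mx for x ≥ 4: 0.339, 0.1554, 0.036, 0 → sum = 0.5304
V_4 = 0.5304 / l_4 = 0.5304 / 0.15 = 3.536 → 3.536

3.536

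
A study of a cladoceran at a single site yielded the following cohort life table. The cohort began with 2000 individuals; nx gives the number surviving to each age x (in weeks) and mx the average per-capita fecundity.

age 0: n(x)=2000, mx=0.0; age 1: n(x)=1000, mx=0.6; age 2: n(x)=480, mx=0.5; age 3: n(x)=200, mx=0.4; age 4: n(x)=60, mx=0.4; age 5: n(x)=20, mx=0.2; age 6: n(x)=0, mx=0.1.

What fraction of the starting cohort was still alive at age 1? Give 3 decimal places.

0.500

l_1 = n_1/n_0 = 1000/2000 = 0.5 → 0.500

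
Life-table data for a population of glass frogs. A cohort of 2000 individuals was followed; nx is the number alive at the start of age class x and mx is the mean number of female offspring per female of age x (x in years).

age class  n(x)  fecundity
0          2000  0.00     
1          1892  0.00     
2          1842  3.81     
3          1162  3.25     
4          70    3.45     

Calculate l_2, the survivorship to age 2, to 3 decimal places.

0.921

l_2 = n_2/n_0 = 1842/2000 = 0.921 → 0.921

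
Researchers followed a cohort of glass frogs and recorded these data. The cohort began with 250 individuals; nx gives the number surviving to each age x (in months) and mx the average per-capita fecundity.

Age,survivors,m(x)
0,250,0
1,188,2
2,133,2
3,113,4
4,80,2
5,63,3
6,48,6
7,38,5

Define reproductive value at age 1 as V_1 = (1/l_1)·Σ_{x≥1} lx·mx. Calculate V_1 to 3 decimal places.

10.218

lx = nx/n0 = nx/250: 1, 0.752, 0.532, 0.452, 0.32, 0.252, 0.192, 0.152
lx·mx for x ≥ 1: 1.504, 1.064, 1.808, 0.64, 0.756, 1.152, 0.76 → sum = 7.684
V_1 = 7.684 / l_1 = 7.684 / 0.752 = 10.218085… → 10.218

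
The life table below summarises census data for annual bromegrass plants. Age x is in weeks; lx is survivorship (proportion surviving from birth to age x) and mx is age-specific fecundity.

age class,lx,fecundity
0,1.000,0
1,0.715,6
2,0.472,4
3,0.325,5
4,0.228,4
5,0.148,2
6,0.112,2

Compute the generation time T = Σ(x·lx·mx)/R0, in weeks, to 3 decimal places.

2.102

lx·mx: 0, 4.29, 1.888, 1.625, 0.912, 0.296, 0.224 → R0 = 9.235
x·lx·mx: 0, 4.29, 3.776, 4.875, 3.648, 1.48, 1.344 → Σ = 19.413
T = 19.413 / 9.235 = 2.102112… → 2.102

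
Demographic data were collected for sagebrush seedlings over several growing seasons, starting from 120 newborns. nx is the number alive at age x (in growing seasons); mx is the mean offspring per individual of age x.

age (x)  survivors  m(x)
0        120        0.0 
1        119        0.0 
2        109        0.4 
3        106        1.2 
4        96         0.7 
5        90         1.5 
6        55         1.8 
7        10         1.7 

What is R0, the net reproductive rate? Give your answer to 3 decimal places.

4.075

lx = nx/n0 = nx/120: 1, 0.99167…, 0.90833…, 0.88333…, 0.8, 0.75, 0.45833…, 0.08333…
lx·mx by age: 0, 0, 0.363333…, 1.06…, 0.56, 1.125, 0.825…, 0.141667…
R0 = Σ lx·mx = 4.075… → 4.075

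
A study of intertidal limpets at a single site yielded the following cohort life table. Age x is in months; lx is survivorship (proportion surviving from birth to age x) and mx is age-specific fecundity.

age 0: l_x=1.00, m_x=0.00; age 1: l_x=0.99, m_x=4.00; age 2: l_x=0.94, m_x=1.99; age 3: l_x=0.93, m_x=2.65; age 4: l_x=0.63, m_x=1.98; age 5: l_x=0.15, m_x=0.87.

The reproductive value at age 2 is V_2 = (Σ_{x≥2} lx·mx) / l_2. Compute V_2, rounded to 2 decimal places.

lx·mx for x ≥ 2: 1.8706, 2.4645, 1.2474, 0.1305 → sum = 5.713
V_2 = 5.713 / l_2 = 5.713 / 0.94 = 6.07766… → 6.08

6.08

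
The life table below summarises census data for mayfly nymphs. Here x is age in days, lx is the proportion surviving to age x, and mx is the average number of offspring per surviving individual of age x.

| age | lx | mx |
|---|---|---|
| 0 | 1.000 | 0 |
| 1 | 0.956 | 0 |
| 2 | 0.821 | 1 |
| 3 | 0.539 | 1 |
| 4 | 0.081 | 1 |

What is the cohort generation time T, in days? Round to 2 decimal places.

lx·mx: 0, 0, 0.821, 0.539, 0.081 → R0 = 1.441
x·lx·mx: 0, 0, 1.642, 1.617, 0.324 → Σ = 3.583
T = 3.583 / 1.441 = 2.486468… → 2.49

2.49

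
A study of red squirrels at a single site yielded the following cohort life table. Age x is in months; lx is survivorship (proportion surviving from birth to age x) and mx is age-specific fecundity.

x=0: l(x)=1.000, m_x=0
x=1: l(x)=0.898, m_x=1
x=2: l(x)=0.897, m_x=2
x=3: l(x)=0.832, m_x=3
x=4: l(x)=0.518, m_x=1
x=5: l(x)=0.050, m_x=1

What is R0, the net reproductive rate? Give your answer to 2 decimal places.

lx·mx by age: 0, 0.898, 1.794, 2.496, 0.518, 0.05
R0 = Σ lx·mx = 5.756 → 5.76

5.76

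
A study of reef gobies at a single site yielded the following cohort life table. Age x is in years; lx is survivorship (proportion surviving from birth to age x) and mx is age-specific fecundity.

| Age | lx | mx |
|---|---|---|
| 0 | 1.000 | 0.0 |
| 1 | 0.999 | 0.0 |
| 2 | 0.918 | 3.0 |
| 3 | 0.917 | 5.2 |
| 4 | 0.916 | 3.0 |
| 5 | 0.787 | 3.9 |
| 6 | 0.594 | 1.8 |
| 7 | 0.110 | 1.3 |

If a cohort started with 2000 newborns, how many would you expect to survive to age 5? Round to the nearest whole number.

1574

Expected survivors = N0 · l_5 = 2000 × 0.787 = 1574 → 1574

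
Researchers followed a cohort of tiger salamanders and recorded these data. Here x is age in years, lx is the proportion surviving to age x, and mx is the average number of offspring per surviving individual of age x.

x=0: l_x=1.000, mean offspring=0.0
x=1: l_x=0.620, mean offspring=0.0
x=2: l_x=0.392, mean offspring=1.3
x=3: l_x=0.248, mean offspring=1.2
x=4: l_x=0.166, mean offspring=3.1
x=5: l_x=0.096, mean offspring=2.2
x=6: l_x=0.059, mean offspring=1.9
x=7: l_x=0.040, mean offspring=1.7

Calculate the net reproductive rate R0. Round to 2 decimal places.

lx·mx by age: 0, 0, 0.5096, 0.2976, 0.5146, 0.2112, 0.1121, 0.068
R0 = Σ lx·mx = 1.7131 → 1.71

1.71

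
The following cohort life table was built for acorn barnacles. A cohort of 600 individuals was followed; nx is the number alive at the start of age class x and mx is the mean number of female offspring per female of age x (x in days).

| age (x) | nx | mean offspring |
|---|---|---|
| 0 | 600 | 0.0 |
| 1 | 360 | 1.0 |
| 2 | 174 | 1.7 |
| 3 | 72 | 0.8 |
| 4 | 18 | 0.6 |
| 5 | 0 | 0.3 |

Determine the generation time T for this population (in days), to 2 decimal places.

1.61

lx = nx/n0 = nx/600: 1, 0.6, 0.29, 0.12, 0.03, 0
lx·mx: 0, 0.6, 0.493, 0.096, 0.018, 0 → R0 = 1.207
x·lx·mx: 0, 0.6, 0.986, 0.288, 0.072, 0 → Σ = 1.946
T = 1.946 / 1.207 = 1.612262… → 1.61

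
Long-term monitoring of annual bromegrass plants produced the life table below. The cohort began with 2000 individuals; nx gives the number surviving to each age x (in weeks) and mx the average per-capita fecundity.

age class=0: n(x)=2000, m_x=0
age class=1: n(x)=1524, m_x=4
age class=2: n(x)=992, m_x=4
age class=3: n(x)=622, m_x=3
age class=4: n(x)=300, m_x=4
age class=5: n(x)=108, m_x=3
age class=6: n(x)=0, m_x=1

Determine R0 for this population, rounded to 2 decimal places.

6.73

lx = nx/n0 = nx/2000: 1, 0.762, 0.496, 0.311, 0.15, 0.054, 0
lx·mx by age: 0, 3.048, 1.984, 0.933, 0.6, 0.162, 0
R0 = Σ lx·mx = 6.727 → 6.73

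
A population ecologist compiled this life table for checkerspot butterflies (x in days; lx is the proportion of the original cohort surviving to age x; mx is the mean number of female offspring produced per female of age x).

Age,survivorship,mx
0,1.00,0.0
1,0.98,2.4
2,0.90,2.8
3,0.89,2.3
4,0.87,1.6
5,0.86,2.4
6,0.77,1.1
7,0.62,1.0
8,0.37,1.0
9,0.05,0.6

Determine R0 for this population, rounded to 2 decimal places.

lx·mx by age: 0, 2.352, 2.52, 2.047, 1.392, 2.064, 0.847, 0.62, 0.37, 0.03
R0 = Σ lx·mx = 12.242 → 12.24

12.24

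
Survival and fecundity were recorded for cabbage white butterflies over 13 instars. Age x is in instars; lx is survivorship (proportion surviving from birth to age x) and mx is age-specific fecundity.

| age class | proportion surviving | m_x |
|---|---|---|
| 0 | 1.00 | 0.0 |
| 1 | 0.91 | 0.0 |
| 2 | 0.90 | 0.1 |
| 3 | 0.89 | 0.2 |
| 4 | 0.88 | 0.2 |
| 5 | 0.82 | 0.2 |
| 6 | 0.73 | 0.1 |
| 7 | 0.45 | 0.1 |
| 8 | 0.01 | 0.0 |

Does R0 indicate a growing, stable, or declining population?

R0 = Σ lx·mx = 0 + 0 + 0.09 + 0.178 + 0.176 + 0.164 + 0.073 + 0.045 + 0 = 0.726
R0 < 1, so the population is declining.

declining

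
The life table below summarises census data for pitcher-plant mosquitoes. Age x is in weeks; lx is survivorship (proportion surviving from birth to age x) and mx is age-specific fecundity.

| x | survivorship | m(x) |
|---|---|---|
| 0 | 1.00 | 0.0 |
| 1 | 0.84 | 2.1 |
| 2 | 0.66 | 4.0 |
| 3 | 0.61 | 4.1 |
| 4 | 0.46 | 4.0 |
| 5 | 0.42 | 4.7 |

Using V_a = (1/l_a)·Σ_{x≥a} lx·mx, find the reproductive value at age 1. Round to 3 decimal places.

12.761

lx·mx for x ≥ 1: 1.764, 2.64, 2.501, 1.84, 1.974 → sum = 10.719
V_1 = 10.719 / l_1 = 10.719 / 0.84 = 12.760714… → 12.761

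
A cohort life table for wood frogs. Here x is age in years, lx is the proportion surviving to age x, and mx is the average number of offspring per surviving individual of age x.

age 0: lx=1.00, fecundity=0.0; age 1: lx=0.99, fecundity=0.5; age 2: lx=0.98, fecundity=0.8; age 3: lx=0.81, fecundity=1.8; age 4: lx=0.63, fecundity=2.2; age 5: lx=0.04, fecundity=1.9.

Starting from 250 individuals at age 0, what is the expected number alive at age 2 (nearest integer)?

Expected survivors = N0 · l_2 = 250 × 0.98 = 245 → 245

245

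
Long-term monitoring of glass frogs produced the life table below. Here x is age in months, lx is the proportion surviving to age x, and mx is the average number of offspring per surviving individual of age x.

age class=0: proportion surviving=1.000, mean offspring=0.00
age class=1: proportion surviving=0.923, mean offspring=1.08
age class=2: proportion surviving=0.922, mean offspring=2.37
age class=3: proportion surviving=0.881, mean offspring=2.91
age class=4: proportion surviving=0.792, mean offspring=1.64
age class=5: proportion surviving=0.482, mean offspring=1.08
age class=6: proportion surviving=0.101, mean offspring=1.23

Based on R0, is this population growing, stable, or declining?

growing

R0 = Σ lx·mx = 0 + 0.99684 + 2.18514 + 2.56371 + 1.29888 + 0.52056 + 0.12423 = 7.68936
R0 > 1, so the population is growing.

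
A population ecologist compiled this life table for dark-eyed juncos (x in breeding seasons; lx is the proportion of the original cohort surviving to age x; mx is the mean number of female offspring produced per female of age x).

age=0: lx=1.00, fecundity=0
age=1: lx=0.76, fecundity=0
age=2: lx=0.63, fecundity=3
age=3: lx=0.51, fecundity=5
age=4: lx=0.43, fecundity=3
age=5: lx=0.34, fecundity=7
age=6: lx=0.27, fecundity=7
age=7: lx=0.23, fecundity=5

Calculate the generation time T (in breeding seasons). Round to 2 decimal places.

lx·mx: 0, 0, 1.89, 2.55, 1.29, 2.38, 1.89, 1.15 → R0 = 11.15
x·lx·mx: 0, 0, 3.78, 7.65, 5.16, 11.9, 11.34, 8.05 → Σ = 47.88
T = 47.88 / 11.15 = 4.29417… → 4.29

4.29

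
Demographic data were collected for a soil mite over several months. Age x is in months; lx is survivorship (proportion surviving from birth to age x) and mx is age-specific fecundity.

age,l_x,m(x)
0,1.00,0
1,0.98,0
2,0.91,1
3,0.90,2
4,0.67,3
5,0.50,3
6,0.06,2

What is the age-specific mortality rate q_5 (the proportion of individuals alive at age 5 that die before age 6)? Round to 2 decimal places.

0.88

q_5 = (l_5 − l_6) / l_5 = (0.5 − 0.06) / 0.5
     = 0.44 / 0.5 = 0.88 → 0.88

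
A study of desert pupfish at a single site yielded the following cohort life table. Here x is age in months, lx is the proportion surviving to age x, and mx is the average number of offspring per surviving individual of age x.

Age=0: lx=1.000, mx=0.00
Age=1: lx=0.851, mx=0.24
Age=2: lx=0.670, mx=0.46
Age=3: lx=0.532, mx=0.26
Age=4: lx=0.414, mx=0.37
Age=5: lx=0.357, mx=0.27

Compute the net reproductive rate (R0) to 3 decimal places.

0.900

lx·mx by age: 0, 0.20424, 0.3082, 0.13832, 0.15318, 0.09639
R0 = Σ lx·mx = 0.90033 → 0.900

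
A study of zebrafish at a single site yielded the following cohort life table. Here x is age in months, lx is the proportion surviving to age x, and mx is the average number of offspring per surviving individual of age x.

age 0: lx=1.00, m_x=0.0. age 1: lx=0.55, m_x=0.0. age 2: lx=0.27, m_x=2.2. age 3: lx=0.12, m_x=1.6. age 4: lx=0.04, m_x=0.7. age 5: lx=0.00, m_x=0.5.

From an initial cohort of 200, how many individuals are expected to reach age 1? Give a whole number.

Expected survivors = N0 · l_1 = 200 × 0.55 = 110 → 110

110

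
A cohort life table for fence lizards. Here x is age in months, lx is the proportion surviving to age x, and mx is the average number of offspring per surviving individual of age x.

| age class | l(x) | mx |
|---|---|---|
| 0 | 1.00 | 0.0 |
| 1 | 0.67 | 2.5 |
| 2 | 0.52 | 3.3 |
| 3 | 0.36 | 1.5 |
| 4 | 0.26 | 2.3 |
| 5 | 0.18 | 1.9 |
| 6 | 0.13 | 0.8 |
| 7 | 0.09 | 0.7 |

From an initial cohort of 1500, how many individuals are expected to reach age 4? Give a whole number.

Expected survivors = N0 · l_4 = 1500 × 0.26 = 390 → 390

390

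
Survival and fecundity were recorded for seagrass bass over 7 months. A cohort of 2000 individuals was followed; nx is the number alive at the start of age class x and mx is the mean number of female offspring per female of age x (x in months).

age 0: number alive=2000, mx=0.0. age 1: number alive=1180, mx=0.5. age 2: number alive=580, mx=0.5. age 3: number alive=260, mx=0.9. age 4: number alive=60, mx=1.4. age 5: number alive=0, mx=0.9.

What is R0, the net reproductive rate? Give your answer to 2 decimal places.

0.60

lx = nx/n0 = nx/2000: 1, 0.59, 0.29, 0.13, 0.03, 0
lx·mx by age: 0, 0.295, 0.145, 0.117, 0.042, 0
R0 = Σ lx·mx = 0.599 → 0.60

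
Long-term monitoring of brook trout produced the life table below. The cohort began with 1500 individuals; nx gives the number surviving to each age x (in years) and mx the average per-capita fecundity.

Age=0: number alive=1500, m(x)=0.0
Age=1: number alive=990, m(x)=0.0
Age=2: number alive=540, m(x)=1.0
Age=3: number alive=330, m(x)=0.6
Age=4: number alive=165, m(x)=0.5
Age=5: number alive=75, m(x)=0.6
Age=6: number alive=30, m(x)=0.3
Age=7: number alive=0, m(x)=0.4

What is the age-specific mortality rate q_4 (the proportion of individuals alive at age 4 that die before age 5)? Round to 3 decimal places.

lx = nx/n0 = nx/1500: 1, 0.66, 0.36, 0.22, 0.11, 0.05, 0.02, 0
q_4 = (l_4 − l_5) / l_4 = (0.11 − 0.05) / 0.11
     = 0.06 / 0.11 = 0.545455… → 0.545

0.545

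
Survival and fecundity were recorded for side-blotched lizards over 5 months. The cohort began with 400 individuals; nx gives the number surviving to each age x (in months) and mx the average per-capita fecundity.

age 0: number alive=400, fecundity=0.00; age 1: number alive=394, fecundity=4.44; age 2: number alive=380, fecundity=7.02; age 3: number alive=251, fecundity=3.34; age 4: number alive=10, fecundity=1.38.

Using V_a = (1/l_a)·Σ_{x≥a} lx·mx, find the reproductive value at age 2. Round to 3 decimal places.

9.262

lx = nx/n0 = nx/400: 1, 0.985, 0.95, 0.6275, 0.025
lx·mx for x ≥ 2: 6.669, 2.09585, 0.0345 → sum = 8.79935
V_2 = 8.79935 / l_2 = 8.79935 / 0.95 = 9.262474… → 9.262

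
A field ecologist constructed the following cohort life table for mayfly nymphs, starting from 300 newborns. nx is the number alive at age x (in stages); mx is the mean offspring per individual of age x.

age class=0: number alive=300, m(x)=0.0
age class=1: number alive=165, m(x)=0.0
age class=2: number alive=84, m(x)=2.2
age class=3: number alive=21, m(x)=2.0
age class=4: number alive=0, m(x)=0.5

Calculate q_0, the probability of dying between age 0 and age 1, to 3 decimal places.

0.450

lx = nx/n0 = nx/300: 1, 0.55, 0.28, 0.07, 0
q_0 = (l_0 − l_1) / l_0 = (1 − 0.55) / 1
     = 0.45 / 1 = 0.45 → 0.450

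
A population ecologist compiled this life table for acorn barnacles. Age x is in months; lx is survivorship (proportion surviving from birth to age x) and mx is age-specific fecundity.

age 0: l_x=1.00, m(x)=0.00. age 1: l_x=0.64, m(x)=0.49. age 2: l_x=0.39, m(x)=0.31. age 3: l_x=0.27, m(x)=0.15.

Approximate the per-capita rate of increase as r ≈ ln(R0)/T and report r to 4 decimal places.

R0 = Σ lx·mx = 0 + 0.3136 + 0.1209 + 0.0405 = 0.475
Σ x·lx·mx = 0.6769; T = 0.6769/0.475 = 1.42505…
r ≈ ln(R0)/T = ln(0.475)/1.42505… = -0.522395… → -0.5224

-0.5224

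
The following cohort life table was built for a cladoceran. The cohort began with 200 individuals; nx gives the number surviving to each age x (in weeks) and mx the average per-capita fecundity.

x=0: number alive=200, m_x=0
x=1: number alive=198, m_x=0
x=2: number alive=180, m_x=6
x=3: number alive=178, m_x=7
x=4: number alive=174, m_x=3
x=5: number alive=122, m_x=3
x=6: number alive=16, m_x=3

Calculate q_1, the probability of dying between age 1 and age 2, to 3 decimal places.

0.091

lx = nx/n0 = nx/200: 1, 0.99, 0.9, 0.89, 0.87, 0.61, 0.08
q_1 = (l_1 − l_2) / l_1 = (0.99 − 0.9) / 0.99
     = 0.09 / 0.99 = 0.090909… → 0.091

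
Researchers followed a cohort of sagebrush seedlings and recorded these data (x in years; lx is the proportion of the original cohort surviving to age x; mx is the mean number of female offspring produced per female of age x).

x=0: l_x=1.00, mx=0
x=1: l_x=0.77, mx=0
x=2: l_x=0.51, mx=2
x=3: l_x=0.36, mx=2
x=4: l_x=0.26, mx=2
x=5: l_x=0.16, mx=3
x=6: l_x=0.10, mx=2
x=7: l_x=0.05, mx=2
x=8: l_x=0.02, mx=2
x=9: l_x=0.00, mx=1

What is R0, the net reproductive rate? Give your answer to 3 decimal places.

lx·mx by age: 0, 0, 1.02, 0.72, 0.52, 0.48, 0.2, 0.1, 0.04, 0
R0 = Σ lx·mx = 3.08 → 3.080

3.080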